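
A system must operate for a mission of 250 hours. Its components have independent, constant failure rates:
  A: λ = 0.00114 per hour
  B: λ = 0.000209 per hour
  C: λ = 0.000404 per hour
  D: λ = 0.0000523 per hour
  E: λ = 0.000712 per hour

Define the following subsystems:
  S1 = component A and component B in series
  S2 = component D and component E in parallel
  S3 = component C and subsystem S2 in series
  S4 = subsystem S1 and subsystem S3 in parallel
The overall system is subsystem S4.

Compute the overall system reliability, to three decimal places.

R(A) = exp(−0.00114 × 250) = 0.75201
R(B) = exp(−0.000209 × 250) = 0.94909
R(C) = exp(−0.000404 × 250) = 0.90393
R(D) = exp(−0.0000523 × 250) = 0.98701
R(E) = exp(−0.000712 × 250) = 0.83694
Series (A and B): 0.75201 × 0.94909 = 0.71373
Parallel (D and E): 1 − (1 − 0.98701)(1 − 0.83694) = 0.99788
Series (C and [0.99788]): 0.90393 × 0.99788 = 0.90201
Parallel ([0.71373] and [0.90201]): 1 − (1 − 0.71373)(1 − 0.90201) = 0.972

0.972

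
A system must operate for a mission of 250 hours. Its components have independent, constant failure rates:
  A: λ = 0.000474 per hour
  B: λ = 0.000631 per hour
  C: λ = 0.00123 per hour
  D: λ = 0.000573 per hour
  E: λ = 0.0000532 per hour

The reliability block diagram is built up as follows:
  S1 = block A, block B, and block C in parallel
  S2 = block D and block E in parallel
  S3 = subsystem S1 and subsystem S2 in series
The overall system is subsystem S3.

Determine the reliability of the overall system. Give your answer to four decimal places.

0.9939

R(A) = exp(−0.000474 × 250) = 0.888252
R(B) = exp(−0.000631 × 250) = 0.854063
R(C) = exp(−0.00123 × 250) = 0.735283
R(D) = exp(−0.000573 × 250) = 0.866537
R(E) = exp(−0.0000532 × 250) = 0.986788
Parallel (A, B, and C): 1 − (1 − 0.888252)(1 − 0.854063)(1 − 0.735283) = 0.995683
Parallel (D and E): 1 − (1 − 0.866537)(1 − 0.986788) = 0.998237
Series ([0.995683] and [0.998237]): 0.995683 × 0.998237 = 0.9939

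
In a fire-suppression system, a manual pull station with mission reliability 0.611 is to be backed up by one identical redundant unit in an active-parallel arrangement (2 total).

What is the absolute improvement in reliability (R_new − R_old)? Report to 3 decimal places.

0.238

R_before = 0.611
R_after = 1 − (1 − 0.611)^2 = 0.849
ΔR = 0.849 − 0.611 = 0.238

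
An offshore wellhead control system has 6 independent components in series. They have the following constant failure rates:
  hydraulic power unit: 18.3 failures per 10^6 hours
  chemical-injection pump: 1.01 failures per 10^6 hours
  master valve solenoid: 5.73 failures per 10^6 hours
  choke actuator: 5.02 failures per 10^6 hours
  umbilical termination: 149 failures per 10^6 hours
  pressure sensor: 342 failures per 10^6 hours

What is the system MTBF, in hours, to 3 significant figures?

Series of exponential components: λ_sys = Σ λ_i
λ_sys = 0.0000183 + 0.00000101 + 0.00000573 + 0.00000502 + 0.000149 + 0.000342 = 5.2106e-04 /h
MTBF = 1 / λ_sys = 1920 h

1920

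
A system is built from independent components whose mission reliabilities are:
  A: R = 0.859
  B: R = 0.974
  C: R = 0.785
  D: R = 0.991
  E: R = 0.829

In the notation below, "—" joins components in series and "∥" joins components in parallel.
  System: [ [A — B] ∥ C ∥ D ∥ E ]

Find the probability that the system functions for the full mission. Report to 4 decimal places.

0.9999

Series (A and B): 0.859000 × 0.974000 = 0.836666
Parallel ([0.836666], C, D, and E): 1 − (1 − 0.836666)(1 − 0.785000)(1 − 0.991000)(1 − 0.829000) = 0.9999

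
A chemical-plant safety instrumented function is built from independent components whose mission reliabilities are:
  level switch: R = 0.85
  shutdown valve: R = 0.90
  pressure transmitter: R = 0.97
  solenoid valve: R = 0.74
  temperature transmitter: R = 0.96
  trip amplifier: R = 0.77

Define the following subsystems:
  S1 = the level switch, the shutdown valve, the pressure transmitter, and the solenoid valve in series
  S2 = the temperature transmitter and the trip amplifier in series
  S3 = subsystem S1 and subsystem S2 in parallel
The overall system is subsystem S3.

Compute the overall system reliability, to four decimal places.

0.8824

Series (level switch, shutdown valve, pressure transmitter, and solenoid valve): 0.850000 × 0.900000 × 0.970000 × 0.740000 = 0.549117
Series (temperature transmitter and trip amplifier): 0.960000 × 0.770000 = 0.739200
Parallel ([0.549117] and [0.739200]): 1 − (1 − 0.549117)(1 − 0.739200) = 0.8824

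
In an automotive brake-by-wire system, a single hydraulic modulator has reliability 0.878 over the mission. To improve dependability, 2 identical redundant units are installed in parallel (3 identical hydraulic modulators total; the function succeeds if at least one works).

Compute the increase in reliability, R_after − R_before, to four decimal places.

R_before = 0.878
R_after = 1 − (1 − 0.878)^3 = 0.9982
ΔR = 0.9982 − 0.878 = 0.1202

0.1202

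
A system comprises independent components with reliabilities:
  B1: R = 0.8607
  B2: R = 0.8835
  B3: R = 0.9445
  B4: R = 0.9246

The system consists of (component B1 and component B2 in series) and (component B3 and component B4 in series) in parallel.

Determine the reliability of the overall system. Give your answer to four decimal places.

0.9696

Series (B1 and B2): 0.860700 × 0.883500 = 0.760428
Series (B3 and B4): 0.944500 × 0.924600 = 0.873285
Parallel ([0.760428] and [0.873285]): 1 − (1 − 0.760428)(1 − 0.873285) = 0.9696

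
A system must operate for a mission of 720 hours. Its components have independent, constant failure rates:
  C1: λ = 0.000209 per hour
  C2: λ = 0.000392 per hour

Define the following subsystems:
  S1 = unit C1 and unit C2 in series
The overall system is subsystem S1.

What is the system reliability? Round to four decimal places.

0.6487

R(C1) = exp(−0.000209 × 720) = 0.860295
R(C2) = exp(−0.000392 × 720) = 0.754093
Series (C1 and C2): 0.860295 × 0.754093 = 0.6487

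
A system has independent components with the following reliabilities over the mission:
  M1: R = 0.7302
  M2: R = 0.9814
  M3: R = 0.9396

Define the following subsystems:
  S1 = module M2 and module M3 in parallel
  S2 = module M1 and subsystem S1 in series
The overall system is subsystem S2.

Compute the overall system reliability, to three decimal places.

0.729

Parallel (M2 and M3): 1 − (1 − 0.98140)(1 − 0.93960) = 0.99888
Series (M1 and [0.99888]): 0.73020 × 0.99888 = 0.729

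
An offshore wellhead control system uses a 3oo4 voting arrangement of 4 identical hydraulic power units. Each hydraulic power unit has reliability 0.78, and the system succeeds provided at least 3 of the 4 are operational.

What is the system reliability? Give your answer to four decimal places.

0.7878

R = Σ_{i=3}^{4} C(4,i) p^i (1−p)^{4−i} with p = 0.78
C(4,3)·0.78^3·0.22^1 = 0.417606
C(4,4)·0.78^4·0.22^0 = 0.370151
Sum = 0.7878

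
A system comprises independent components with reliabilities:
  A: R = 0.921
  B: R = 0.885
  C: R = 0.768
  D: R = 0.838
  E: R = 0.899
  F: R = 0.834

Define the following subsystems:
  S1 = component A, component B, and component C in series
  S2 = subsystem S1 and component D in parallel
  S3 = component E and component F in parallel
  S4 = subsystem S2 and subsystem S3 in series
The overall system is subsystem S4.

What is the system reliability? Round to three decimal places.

0.924

Series (A, B, and C): 0.92100 × 0.88500 × 0.76800 = 0.62599
Parallel ([0.62599] and D): 1 − (1 − 0.62599)(1 − 0.83800) = 0.93941
Parallel (E and F): 1 − (1 − 0.89900)(1 − 0.83400) = 0.98323
Series ([0.93941] and [0.98323]): 0.93941 × 0.98323 = 0.924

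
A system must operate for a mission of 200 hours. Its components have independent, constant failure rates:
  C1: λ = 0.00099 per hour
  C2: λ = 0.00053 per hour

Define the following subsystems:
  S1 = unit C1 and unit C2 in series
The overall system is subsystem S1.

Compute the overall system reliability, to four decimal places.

0.7379

R(C1) = exp(−0.00099 × 200) = 0.820370
R(C2) = exp(−0.00053 × 200) = 0.899425
Series (C1 and C2): 0.820370 × 0.899425 = 0.7379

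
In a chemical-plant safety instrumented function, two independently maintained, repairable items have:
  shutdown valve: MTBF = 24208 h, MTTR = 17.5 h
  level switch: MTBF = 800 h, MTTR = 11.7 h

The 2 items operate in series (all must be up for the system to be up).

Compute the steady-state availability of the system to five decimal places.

A(shutdown valve) = MTBF/(MTBF+MTTR) = 24208/(24208+17.5) = 0.999278
A(level switch) = MTBF/(MTBF+MTTR) = 800/(800+11.7) = 0.985586
Series availability: 0.999278 × 0.985586 = 0.98487

0.98487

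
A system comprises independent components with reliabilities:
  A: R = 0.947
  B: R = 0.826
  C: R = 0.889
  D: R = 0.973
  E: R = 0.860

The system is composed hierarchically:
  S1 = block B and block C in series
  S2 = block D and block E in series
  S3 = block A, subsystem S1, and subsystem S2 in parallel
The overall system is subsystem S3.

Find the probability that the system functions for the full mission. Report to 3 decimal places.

Series (B and C): 0.82600 × 0.88900 = 0.73431
Series (D and E): 0.97300 × 0.86000 = 0.83678
Parallel (A, [0.73431], and [0.83678]): 1 − (1 − 0.94700)(1 − 0.73431)(1 − 0.83678) = 0.998

0.998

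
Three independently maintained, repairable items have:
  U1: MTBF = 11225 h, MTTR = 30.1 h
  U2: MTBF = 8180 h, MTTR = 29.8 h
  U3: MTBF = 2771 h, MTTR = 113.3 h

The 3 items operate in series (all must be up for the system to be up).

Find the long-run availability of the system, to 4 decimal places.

0.9547

A(U1) = MTBF/(MTBF+MTTR) = 11225/(11225+30.1) = 0.997326
A(U2) = MTBF/(MTBF+MTTR) = 8180/(8180+29.8) = 0.996370
A(U3) = MTBF/(MTBF+MTTR) = 2771/(2771+113.3) = 0.960718
Series availability: 0.997326 × 0.996370 × 0.960718 = 0.9547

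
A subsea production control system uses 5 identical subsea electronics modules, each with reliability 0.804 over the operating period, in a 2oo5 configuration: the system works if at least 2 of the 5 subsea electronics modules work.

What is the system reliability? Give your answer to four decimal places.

0.9938

R = Σ_{i=2}^{5} C(5,i) p^i (1−p)^{5−i} with p = 0.804
C(5,2)·0.804^2·0.196^3 = 0.048672
C(5,3)·0.804^3·0.196^2 = 0.199655
C(5,4)·0.804^4·0.196^1 = 0.409497
C(5,5)·0.804^5·0.196^0 = 0.335954
Sum = 0.9938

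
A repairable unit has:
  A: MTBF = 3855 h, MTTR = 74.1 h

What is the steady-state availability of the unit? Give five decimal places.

A(A) = MTBF/(MTBF+MTTR) = 3855/(3855+74.1) = 0.98114

0.98114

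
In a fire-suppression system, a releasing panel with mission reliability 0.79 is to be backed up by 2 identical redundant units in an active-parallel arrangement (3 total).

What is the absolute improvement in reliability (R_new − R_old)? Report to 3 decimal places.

R_before = 0.79
R_after = 1 − (1 − 0.79)^3 = 0.991
ΔR = 0.991 − 0.79 = 0.201

0.201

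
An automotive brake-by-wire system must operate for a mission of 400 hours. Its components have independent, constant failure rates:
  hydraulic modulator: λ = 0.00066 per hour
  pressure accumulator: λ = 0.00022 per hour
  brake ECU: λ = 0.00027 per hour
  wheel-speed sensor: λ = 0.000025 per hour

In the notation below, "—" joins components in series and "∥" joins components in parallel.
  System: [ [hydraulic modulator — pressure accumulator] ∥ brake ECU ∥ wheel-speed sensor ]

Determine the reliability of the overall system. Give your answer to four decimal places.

0.9997

R(hydraulic modulator) = exp(−0.00066 × 400) = 0.767974
R(pressure accumulator) = exp(−0.00022 × 400) = 0.915761
R(brake ECU) = exp(−0.00027 × 400) = 0.897628
R(wheel-speed sensor) = exp(−0.000025 × 400) = 0.990050
Series (hydraulic modulator and pressure accumulator): 0.767974 × 0.915761 = 0.703281
Parallel ([0.703281], brake ECU, and wheel-speed sensor): 1 − (1 − 0.703281)(1 − 0.897628)(1 − 0.990050) = 0.9997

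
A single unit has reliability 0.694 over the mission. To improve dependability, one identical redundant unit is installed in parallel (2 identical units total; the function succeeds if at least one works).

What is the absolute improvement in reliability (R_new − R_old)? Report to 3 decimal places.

R_before = 0.694
R_after = 1 − (1 − 0.694)^2 = 0.906
ΔR = 0.906 − 0.694 = 0.212

0.212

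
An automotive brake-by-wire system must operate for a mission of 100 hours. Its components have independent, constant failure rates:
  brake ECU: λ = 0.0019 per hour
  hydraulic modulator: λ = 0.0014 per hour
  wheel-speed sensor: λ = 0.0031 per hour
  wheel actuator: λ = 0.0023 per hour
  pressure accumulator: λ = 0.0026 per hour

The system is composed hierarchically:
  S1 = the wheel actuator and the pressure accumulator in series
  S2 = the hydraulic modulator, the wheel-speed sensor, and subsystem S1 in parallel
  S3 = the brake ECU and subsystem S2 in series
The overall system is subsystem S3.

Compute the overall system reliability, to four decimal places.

0.8158

R(brake ECU) = exp(−0.0019 × 100) = 0.826959
R(hydraulic modulator) = exp(−0.0014 × 100) = 0.869358
R(wheel-speed sensor) = exp(−0.0031 × 100) = 0.733447
R(wheel actuator) = exp(−0.0023 × 100) = 0.794534
R(pressure accumulator) = exp(−0.0026 × 100) = 0.771052
Series (wheel actuator and pressure accumulator): 0.794534 × 0.771052 = 0.612627
Parallel (hydraulic modulator, wheel-speed sensor, and [0.612627]): 1 − (1 − 0.869358)(1 − 0.733447)(1 − 0.612627) = 0.986511
Series (brake ECU and [0.986511]): 0.826959 × 0.986511 = 0.8158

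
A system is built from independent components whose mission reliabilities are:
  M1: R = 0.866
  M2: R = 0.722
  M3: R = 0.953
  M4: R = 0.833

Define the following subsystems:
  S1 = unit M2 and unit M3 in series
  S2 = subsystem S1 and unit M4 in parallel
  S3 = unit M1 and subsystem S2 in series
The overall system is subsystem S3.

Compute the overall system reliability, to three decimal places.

0.821

Series (M2 and M3): 0.72200 × 0.95300 = 0.68807
Parallel ([0.68807] and M4): 1 − (1 − 0.68807)(1 − 0.83300) = 0.94791
Series (M1 and [0.94791]): 0.86600 × 0.94791 = 0.821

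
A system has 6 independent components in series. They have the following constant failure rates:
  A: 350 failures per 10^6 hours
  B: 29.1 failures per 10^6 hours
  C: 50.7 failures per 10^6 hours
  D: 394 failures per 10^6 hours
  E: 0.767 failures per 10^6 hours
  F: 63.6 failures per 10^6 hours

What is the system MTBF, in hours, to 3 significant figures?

1130

Series of exponential components: λ_sys = Σ λ_i
λ_sys = 0.000350 + 0.0000291 + 0.0000507 + 0.000394 + 0.000000767 + 0.0000636 = 8.8817e-04 /h
MTBF = 1 / λ_sys = 1130 h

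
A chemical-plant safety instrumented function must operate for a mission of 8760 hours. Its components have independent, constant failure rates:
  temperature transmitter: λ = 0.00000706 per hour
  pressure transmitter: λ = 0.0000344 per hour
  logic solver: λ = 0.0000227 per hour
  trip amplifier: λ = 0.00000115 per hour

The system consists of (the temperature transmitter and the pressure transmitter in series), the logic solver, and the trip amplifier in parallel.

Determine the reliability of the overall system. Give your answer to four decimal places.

0.9994

R(temperature transmitter) = exp(−0.00000706 × 8760) = 0.940028
R(pressure transmitter) = exp(−0.0000344 × 8760) = 0.739823
R(logic solver) = exp(−0.0000227 × 8760) = 0.819671
R(trip amplifier) = exp(−0.00000115 × 8760) = 0.989977
Series (temperature transmitter and pressure transmitter): 0.940028 × 0.739823 = 0.695454
Parallel ([0.695454], logic solver, and trip amplifier): 1 − (1 − 0.695454)(1 − 0.819671)(1 − 0.989977) = 0.9994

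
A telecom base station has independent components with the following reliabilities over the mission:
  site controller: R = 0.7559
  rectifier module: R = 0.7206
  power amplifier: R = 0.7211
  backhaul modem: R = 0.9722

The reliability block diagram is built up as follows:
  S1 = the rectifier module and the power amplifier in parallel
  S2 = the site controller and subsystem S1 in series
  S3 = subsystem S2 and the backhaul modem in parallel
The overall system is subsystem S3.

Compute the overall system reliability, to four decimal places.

0.9916

Parallel (rectifier module and power amplifier): 1 − (1 − 0.720600)(1 − 0.721100) = 0.922075
Series (site controller and [0.922075]): 0.755900 × 0.922075 = 0.696996
Parallel ([0.696996] and backhaul modem): 1 − (1 − 0.696996)(1 − 0.972200) = 0.9916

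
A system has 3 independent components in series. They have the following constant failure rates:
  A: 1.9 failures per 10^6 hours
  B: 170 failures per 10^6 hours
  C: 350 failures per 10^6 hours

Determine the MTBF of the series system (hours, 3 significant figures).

1920

Series of exponential components: λ_sys = Σ λ_i
λ_sys = 0.0000019 + 0.00017 + 0.00035 = 5.2190e-04 /h
MTBF = 1 / λ_sys = 1920 h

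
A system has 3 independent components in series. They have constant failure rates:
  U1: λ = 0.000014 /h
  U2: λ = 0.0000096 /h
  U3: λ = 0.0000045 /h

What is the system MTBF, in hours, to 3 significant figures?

Series of exponential components: λ_sys = Σ λ_i
λ_sys = 0.000014 + 0.0000096 + 0.0000045 = 2.8100e-05 /h
MTBF = 1 / λ_sys = 35600 h

35600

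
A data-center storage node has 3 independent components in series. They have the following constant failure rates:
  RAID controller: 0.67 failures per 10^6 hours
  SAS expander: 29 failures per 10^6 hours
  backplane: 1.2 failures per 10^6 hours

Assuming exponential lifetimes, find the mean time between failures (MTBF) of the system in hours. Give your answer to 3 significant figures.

32400

Series of exponential components: λ_sys = Σ λ_i
λ_sys = 0.00000067 + 0.000029 + 0.0000012 = 3.0870e-05 /h
MTBF = 1 / λ_sys = 32400 h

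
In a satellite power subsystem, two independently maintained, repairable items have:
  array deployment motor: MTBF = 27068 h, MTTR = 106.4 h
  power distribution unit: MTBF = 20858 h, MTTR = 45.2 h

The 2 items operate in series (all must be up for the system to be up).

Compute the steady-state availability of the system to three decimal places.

A(array deployment motor) = MTBF/(MTBF+MTTR) = 27068/(27068+106.4) = 0.996085
A(power distribution unit) = MTBF/(MTBF+MTTR) = 20858/(20858+45.2) = 0.997838
Series availability: 0.996085 × 0.997838 = 0.994

0.994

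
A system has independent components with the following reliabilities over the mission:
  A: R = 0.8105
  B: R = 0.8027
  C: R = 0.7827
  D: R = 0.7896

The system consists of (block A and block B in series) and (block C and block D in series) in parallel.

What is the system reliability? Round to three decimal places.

0.867

Series (A and B): 0.81050 × 0.80270 = 0.65059
Series (C and D): 0.78270 × 0.78960 = 0.61802
Parallel ([0.65059] and [0.61802]): 1 − (1 − 0.65059)(1 − 0.61802) = 0.867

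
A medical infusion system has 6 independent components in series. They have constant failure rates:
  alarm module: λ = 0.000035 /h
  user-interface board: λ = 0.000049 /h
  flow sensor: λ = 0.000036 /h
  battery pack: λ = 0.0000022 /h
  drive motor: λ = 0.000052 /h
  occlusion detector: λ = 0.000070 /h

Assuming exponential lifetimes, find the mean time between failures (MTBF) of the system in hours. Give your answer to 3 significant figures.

4100

Series of exponential components: λ_sys = Σ λ_i
λ_sys = 0.000035 + 0.000049 + 0.000036 + 0.0000022 + 0.000052 + 0.000070 = 2.4420e-04 /h
MTBF = 1 / λ_sys = 4100 h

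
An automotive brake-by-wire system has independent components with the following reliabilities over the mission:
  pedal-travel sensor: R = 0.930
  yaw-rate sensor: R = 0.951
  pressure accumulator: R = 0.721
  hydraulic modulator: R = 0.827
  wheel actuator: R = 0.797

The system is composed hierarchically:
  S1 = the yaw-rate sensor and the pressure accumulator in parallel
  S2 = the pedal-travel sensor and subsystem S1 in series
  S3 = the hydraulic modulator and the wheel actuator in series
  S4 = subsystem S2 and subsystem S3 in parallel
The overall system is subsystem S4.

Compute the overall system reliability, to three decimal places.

0.972

Parallel (yaw-rate sensor and pressure accumulator): 1 − (1 − 0.95100)(1 − 0.72100) = 0.98633
Series (pedal-travel sensor and [0.98633]): 0.93000 × 0.98633 = 0.91729
Series (hydraulic modulator and wheel actuator): 0.82700 × 0.79700 = 0.65912
Parallel ([0.91729] and [0.65912]): 1 − (1 − 0.91729)(1 − 0.65912) = 0.972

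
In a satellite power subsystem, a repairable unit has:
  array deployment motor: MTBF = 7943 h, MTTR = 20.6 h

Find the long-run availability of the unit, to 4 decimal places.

0.9974

A(array deployment motor) = MTBF/(MTBF+MTTR) = 7943/(7943+20.6) = 0.9974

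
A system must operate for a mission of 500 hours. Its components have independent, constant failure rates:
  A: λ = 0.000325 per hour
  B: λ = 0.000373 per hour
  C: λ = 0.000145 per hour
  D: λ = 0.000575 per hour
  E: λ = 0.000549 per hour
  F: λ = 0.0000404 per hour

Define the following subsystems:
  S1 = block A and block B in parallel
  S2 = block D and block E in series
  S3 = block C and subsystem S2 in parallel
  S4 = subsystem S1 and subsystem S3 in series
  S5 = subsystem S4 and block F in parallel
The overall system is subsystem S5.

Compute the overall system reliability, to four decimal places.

0.9989

R(A) = exp(−0.000325 × 500) = 0.850016
R(B) = exp(−0.000373 × 500) = 0.829859
R(C) = exp(−0.000145 × 500) = 0.930066
R(D) = exp(−0.000575 × 500) = 0.750137
R(E) = exp(−0.000549 × 500) = 0.759952
R(F) = exp(−0.0000404 × 500) = 0.980003
Parallel (A and B): 1 − (1 − 0.850016)(1 − 0.829859) = 0.974482
Series (D and E): 0.750137 × 0.759952 = 0.570068
Parallel (C and [0.570068]): 1 − (1 − 0.930066)(1 − 0.570068) = 0.969933
Series ([0.974482] and [0.969933]): 0.974482 × 0.969933 = 0.945182
Parallel ([0.945182] and F): 1 − (1 − 0.945182)(1 − 0.980003) = 0.9989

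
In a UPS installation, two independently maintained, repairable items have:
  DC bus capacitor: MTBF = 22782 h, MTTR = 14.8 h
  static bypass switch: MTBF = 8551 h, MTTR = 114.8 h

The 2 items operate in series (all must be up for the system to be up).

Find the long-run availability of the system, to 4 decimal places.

A(DC bus capacitor) = MTBF/(MTBF+MTTR) = 22782/(22782+14.8) = 0.999351
A(static bypass switch) = MTBF/(MTBF+MTTR) = 8551/(8551+114.8) = 0.986753
Series availability: 0.999351 × 0.986753 = 0.9861

0.9861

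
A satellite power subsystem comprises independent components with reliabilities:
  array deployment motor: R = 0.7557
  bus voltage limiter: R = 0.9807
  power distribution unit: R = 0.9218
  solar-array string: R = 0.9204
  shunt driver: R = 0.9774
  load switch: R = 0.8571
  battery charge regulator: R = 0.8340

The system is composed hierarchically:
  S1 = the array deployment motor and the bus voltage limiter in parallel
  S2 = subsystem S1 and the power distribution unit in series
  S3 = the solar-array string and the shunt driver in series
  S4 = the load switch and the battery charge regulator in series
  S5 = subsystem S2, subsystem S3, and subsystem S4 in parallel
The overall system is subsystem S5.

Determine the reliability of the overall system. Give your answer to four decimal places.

0.9976

Parallel (array deployment motor and bus voltage limiter): 1 − (1 − 0.755700)(1 − 0.980700) = 0.995285
Series ([0.995285] and power distribution unit): 0.995285 × 0.921800 = 0.917454
Series (solar-array string and shunt driver): 0.920400 × 0.977400 = 0.899599
Series (load switch and battery charge regulator): 0.857100 × 0.834000 = 0.714821
Parallel ([0.917454], [0.899599], and [0.714821]): 1 − (1 − 0.917454)(1 − 0.899599)(1 − 0.714821) = 0.9976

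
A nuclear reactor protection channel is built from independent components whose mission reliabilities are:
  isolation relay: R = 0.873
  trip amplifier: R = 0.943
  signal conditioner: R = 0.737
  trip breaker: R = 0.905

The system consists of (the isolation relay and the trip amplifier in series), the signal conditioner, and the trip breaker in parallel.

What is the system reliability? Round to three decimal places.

0.996

Series (isolation relay and trip amplifier): 0.87300 × 0.94300 = 0.82324
Parallel ([0.82324], signal conditioner, and trip breaker): 1 − (1 − 0.82324)(1 − 0.73700)(1 − 0.90500) = 0.996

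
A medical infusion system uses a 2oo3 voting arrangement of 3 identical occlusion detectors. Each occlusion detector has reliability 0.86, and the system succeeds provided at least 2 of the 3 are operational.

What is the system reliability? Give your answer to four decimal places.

R = Σ_{i=2}^{3} C(3,i) p^i (1−p)^{3−i} with p = 0.86
C(3,2)·0.86^2·0.14^1 = 0.310632
C(3,3)·0.86^3·0.14^0 = 0.636056
Sum = 0.9467

0.9467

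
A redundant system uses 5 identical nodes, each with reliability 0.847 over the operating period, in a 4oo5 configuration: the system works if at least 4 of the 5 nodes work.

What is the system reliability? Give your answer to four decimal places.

0.8297

R = Σ_{i=4}^{5} C(5,i) p^i (1−p)^{5−i} with p = 0.847
C(5,4)·0.847^4·0.153^1 = 0.393727
C(5,5)·0.847^5·0.153^0 = 0.435930
Sum = 0.8297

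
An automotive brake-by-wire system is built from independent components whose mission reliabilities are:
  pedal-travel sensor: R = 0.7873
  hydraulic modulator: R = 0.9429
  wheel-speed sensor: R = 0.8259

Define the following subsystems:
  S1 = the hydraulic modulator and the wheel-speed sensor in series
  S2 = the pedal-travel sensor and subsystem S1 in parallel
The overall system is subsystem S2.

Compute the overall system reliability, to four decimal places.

Series (hydraulic modulator and wheel-speed sensor): 0.942900 × 0.825900 = 0.778741
Parallel (pedal-travel sensor and [0.778741]): 1 − (1 − 0.787300)(1 − 0.778741) = 0.9529

0.9529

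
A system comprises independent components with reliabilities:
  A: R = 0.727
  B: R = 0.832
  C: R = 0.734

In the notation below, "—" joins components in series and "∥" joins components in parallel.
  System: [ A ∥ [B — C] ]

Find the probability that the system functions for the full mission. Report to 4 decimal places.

0.8937

Series (B and C): 0.832000 × 0.734000 = 0.610688
Parallel (A and [0.610688]): 1 − (1 − 0.727000)(1 − 0.610688) = 0.8937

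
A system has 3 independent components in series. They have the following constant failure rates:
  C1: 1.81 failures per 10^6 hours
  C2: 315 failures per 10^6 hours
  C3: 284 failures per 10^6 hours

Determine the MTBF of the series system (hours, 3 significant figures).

Series of exponential components: λ_sys = Σ λ_i
λ_sys = 0.00000181 + 0.000315 + 0.000284 = 6.0081e-04 /h
MTBF = 1 / λ_sys = 1660 h

1660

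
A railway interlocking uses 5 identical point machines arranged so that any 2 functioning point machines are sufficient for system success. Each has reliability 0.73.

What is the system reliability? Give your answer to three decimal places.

0.979

R = Σ_{i=2}^{5} C(5,i) p^i (1−p)^{5−i} with p = 0.73
C(5,2)·0.73^2·0.27^3 = 0.10489
C(5,3)·0.73^3·0.27^2 = 0.28359
C(5,4)·0.73^4·0.27^1 = 0.38338
C(5,5)·0.73^5·0.27^0 = 0.20731
Sum = 0.979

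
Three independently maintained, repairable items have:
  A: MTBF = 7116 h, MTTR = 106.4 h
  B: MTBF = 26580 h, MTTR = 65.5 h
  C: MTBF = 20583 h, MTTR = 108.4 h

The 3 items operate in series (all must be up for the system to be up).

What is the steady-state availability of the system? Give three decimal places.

0.978

A(A) = MTBF/(MTBF+MTTR) = 7116/(7116+106.4) = 0.985268
A(B) = MTBF/(MTBF+MTTR) = 26580/(26580+65.5) = 0.997542
A(C) = MTBF/(MTBF+MTTR) = 20583/(20583+108.4) = 0.994761
Series availability: 0.985268 × 0.997542 × 0.994761 = 0.978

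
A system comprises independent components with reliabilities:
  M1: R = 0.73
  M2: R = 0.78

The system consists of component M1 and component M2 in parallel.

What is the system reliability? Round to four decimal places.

Parallel (M1 and M2): 1 − (1 − 0.730000)(1 − 0.780000) = 0.9406

0.9406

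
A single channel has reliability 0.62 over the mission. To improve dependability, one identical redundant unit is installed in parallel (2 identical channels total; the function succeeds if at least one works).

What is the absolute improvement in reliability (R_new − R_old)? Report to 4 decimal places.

0.2356

R_before = 0.62
R_after = 1 − (1 − 0.62)^2 = 0.8556
ΔR = 0.8556 − 0.62 = 0.2356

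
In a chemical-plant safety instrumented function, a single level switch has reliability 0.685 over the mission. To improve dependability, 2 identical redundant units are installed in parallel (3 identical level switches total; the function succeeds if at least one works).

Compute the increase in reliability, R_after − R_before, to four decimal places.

R_before = 0.685
R_after = 1 − (1 − 0.685)^3 = 0.9687
ΔR = 0.9687 − 0.685 = 0.2837

0.2837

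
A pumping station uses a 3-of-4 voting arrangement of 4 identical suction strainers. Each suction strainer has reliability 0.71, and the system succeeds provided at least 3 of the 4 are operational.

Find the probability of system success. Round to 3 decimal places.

R = Σ_{i=3}^{4} C(4,i) p^i (1−p)^{4−i} with p = 0.71
C(4,3)·0.71^3·0.29^1 = 0.41518
C(4,4)·0.71^4·0.29^0 = 0.25412
Sum = 0.669

0.669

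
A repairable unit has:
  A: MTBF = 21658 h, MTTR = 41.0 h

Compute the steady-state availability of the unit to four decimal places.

0.9981

A(A) = MTBF/(MTBF+MTTR) = 21658/(21658+41.0) = 0.9981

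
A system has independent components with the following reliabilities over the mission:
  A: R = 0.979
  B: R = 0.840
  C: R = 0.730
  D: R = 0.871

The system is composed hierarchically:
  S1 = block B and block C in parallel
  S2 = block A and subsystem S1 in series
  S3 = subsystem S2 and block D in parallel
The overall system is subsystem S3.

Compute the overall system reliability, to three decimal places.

0.992

Parallel (B and C): 1 − (1 − 0.84000)(1 − 0.73000) = 0.95680
Series (A and [0.95680]): 0.97900 × 0.95680 = 0.93671
Parallel ([0.93671] and D): 1 − (1 − 0.93671)(1 − 0.87100) = 0.992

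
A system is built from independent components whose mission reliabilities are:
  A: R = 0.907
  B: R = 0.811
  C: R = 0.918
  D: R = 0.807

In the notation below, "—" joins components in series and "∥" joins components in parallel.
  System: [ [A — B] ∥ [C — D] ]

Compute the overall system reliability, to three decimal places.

Series (A and B): 0.90700 × 0.81100 = 0.73558
Series (C and D): 0.91800 × 0.80700 = 0.74083
Parallel ([0.73558] and [0.74083]): 1 − (1 − 0.73558)(1 − 0.74083) = 0.931

0.931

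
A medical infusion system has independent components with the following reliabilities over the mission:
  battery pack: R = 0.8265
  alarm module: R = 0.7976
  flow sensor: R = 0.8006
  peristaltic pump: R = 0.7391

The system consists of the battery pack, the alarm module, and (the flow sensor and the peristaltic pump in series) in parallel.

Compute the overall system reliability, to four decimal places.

0.9857

Series (flow sensor and peristaltic pump): 0.800600 × 0.739100 = 0.591723
Parallel (battery pack, alarm module, and [0.591723]): 1 − (1 − 0.826500)(1 − 0.797600)(1 − 0.591723) = 0.9857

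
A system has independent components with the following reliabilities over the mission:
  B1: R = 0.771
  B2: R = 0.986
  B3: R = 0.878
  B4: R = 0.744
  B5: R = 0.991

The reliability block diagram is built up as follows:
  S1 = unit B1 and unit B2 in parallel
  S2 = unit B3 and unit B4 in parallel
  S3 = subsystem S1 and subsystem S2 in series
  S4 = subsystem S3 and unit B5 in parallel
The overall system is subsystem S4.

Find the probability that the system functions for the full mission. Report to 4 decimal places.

0.9997

Parallel (B1 and B2): 1 − (1 − 0.771000)(1 − 0.986000) = 0.996794
Parallel (B3 and B4): 1 − (1 − 0.878000)(1 − 0.744000) = 0.968768
Series ([0.996794] and [0.968768]): 0.996794 × 0.968768 = 0.965662
Parallel ([0.965662] and B5): 1 − (1 − 0.965662)(1 − 0.991000) = 0.9997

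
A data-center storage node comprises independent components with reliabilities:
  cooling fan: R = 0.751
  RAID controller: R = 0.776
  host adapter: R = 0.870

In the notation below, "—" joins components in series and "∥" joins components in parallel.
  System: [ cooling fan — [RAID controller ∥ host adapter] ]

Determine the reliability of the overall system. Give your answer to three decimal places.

Parallel (RAID controller and host adapter): 1 − (1 − 0.77600)(1 − 0.87000) = 0.97088
Series (cooling fan and [0.97088]): 0.75100 × 0.97088 = 0.729

0.729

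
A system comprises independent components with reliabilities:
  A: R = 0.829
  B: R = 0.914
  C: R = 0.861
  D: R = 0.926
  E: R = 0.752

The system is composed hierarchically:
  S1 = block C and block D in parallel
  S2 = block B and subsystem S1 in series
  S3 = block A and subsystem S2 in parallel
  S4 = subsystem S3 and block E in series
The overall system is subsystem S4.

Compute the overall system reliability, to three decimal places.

Parallel (C and D): 1 − (1 − 0.86100)(1 − 0.92600) = 0.98971
Series (B and [0.98971]): 0.91400 × 0.98971 = 0.90459
Parallel (A and [0.90459]): 1 − (1 − 0.82900)(1 − 0.90459) = 0.98368
Series ([0.98368] and E): 0.98368 × 0.75200 = 0.740

0.740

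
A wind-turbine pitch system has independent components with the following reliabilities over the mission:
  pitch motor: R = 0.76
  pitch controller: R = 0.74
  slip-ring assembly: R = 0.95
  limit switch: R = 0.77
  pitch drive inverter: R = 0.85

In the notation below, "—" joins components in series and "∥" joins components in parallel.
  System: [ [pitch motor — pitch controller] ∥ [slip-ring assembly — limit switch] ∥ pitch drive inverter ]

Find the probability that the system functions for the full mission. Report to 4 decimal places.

Series (pitch motor and pitch controller): 0.760000 × 0.740000 = 0.562400
Series (slip-ring assembly and limit switch): 0.950000 × 0.770000 = 0.731500
Parallel ([0.562400], [0.731500], and pitch drive inverter): 1 − (1 − 0.562400)(1 − 0.731500)(1 − 0.850000) = 0.9824

0.9824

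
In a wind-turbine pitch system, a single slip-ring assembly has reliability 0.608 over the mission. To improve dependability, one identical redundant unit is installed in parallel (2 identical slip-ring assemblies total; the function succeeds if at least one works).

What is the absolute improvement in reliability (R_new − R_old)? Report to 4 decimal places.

R_before = 0.608
R_after = 1 − (1 − 0.608)^2 = 0.8463
ΔR = 0.8463 − 0.608 = 0.2383

0.2383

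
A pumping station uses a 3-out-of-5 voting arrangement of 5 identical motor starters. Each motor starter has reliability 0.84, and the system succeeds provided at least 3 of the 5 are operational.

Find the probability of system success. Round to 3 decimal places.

0.968

R = Σ_{i=3}^{5} C(5,i) p^i (1−p)^{5−i} with p = 0.84
C(5,3)·0.84^3·0.16^2 = 0.15173
C(5,4)·0.84^4·0.16^1 = 0.39830
C(5,5)·0.84^5·0.16^0 = 0.41821
Sum = 0.968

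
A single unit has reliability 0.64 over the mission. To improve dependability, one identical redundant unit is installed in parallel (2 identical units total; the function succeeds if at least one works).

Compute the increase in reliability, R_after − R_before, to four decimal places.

R_before = 0.64
R_after = 1 − (1 − 0.64)^2 = 0.8704
ΔR = 0.8704 − 0.64 = 0.2304

0.2304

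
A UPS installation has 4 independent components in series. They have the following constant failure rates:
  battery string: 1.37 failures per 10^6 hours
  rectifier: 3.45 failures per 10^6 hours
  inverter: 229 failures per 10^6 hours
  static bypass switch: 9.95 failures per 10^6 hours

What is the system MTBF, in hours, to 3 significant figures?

4100

Series of exponential components: λ_sys = Σ λ_i
λ_sys = 0.00000137 + 0.00000345 + 0.000229 + 0.00000995 = 2.4377e-04 /h
MTBF = 1 / λ_sys = 4100 h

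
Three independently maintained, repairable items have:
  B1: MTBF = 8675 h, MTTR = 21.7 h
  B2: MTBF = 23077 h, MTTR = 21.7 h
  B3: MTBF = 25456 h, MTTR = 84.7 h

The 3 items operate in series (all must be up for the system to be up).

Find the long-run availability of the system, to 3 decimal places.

0.993

A(B1) = MTBF/(MTBF+MTTR) = 8675/(8675+21.7) = 0.997505
A(B2) = MTBF/(MTBF+MTTR) = 23077/(23077+21.7) = 0.999061
A(B3) = MTBF/(MTBF+MTTR) = 25456/(25456+84.7) = 0.996684
Series availability: 0.997505 × 0.999061 × 0.996684 = 0.993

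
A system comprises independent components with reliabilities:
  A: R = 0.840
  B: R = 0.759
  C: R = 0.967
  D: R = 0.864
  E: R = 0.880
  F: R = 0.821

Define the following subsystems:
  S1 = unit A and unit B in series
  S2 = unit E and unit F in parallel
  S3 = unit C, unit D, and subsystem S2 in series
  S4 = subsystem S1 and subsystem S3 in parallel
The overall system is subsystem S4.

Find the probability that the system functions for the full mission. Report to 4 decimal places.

Series (A and B): 0.840000 × 0.759000 = 0.637560
Parallel (E and F): 1 − (1 − 0.880000)(1 − 0.821000) = 0.978520
Series (C, D, and [0.978520]): 0.967000 × 0.864000 × 0.978520 = 0.817542
Parallel ([0.637560] and [0.817542]): 1 − (1 − 0.637560)(1 − 0.817542) = 0.9339

0.9339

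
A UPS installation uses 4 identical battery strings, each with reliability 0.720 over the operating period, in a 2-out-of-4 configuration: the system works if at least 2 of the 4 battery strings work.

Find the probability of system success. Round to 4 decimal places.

R = Σ_{i=2}^{4} C(4,i) p^i (1−p)^{4−i} with p = 0.720
C(4,2)·0.720^2·0.280^2 = 0.243855
C(4,3)·0.720^3·0.280^1 = 0.418038
C(4,4)·0.720^4·0.280^0 = 0.268739
Sum = 0.9306

0.9306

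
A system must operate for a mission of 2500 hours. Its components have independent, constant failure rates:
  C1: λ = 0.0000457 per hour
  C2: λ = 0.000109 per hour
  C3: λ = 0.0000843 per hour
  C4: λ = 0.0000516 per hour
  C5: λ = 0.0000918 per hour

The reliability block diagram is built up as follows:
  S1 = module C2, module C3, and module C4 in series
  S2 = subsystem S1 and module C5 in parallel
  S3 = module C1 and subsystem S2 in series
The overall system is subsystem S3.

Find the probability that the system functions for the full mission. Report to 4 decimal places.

R(C1) = exp(−0.0000457 × 2500) = 0.892035
R(C2) = exp(−0.000109 × 2500) = 0.761473
R(C3) = exp(−0.0000843 × 2500) = 0.809977
R(C4) = exp(−0.0000516 × 2500) = 0.878974
R(C5) = exp(−0.0000918 × 2500) = 0.794931
Series (C2, C3, and C4): 0.761473 × 0.809977 × 0.878974 = 0.542130
Parallel ([0.542130] and C5): 1 − (1 − 0.542130)(1 − 0.794931) = 0.906105
Series (C1 and [0.906105]): 0.892035 × 0.906105 = 0.8083

0.8083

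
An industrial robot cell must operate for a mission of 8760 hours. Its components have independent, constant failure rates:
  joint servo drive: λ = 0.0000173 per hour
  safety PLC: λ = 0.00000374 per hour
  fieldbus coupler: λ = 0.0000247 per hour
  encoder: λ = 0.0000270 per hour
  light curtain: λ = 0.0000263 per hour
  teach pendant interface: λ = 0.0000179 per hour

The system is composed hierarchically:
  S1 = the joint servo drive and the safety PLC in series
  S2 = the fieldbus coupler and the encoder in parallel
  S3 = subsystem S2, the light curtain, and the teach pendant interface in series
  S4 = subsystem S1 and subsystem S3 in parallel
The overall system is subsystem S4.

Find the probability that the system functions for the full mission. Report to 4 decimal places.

0.9413

R(joint servo drive) = exp(−0.0000173 × 8760) = 0.859377
R(safety PLC) = exp(−0.00000374 × 8760) = 0.967768
R(fieldbus coupler) = exp(−0.0000247 × 8760) = 0.805436
R(encoder) = exp(−0.0000270 × 8760) = 0.789370
R(light curtain) = exp(−0.0000263 × 8760) = 0.794225
R(teach pendant interface) = exp(−0.0000179 × 8760) = 0.854872
Series (joint servo drive and safety PLC): 0.859377 × 0.967768 = 0.831678
Parallel (fieldbus coupler and encoder): 1 − (1 − 0.805436)(1 − 0.789370) = 0.959019
Series ([0.959019], light curtain, and teach pendant interface): 0.959019 × 0.794225 × 0.854872 = 0.651136
Parallel ([0.831678] and [0.651136]): 1 − (1 − 0.831678)(1 − 0.651136) = 0.9413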